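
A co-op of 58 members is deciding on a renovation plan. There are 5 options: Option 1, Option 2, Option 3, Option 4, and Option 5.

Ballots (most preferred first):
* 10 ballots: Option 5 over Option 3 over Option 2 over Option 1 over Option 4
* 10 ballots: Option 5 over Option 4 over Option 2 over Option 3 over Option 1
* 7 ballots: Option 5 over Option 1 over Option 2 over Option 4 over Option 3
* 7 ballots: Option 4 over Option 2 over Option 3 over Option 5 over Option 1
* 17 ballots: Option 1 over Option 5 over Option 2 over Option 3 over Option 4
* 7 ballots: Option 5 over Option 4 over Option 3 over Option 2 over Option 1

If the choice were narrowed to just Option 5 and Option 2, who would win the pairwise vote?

Option 5

Option 5 is ranked above Option 2 on 51 ballots; Option 2 above Option 5 on 7.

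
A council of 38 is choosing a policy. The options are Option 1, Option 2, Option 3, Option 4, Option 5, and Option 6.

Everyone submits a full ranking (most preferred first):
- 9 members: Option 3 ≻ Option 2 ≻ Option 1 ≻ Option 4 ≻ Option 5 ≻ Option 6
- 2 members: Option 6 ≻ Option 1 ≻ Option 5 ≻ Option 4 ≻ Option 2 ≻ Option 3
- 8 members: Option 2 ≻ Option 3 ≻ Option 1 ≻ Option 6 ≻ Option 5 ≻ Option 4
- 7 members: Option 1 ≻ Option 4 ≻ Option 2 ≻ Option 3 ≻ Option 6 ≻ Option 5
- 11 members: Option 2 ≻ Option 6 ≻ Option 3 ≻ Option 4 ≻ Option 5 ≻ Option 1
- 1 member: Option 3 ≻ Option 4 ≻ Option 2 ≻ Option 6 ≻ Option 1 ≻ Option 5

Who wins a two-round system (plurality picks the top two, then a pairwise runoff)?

Round 1 first-place votes: Option 1 7, Option 2 19, Option 3 10, Option 4 0, Option 5 0, Option 6 2. Option 2 and Option 3 advance.
Runoff: Option 2 is ranked above Option 3 on 28 ballots, Option 3 above Option 2 on 10.

Option 2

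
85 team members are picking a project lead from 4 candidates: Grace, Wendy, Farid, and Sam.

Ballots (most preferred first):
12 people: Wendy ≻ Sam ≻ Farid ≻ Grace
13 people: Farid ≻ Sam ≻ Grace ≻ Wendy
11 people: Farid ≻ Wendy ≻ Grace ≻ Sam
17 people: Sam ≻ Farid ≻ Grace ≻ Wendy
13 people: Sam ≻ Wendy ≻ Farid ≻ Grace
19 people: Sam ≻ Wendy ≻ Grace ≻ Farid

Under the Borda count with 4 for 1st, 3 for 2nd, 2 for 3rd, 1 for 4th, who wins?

Sam

Grace: 12×1 + 13×2 + 11×2 + 17×2 + 13×1 + 19×2 = 145
Wendy: 12×4 + 13×1 + 11×3 + 17×1 + 13×3 + 19×3 = 207
Farid: 12×2 + 13×4 + 11×4 + 17×3 + 13×2 + 19×1 = 216
Sam: 12×3 + 13×3 + 11×1 + 17×4 + 13×4 + 19×4 = 282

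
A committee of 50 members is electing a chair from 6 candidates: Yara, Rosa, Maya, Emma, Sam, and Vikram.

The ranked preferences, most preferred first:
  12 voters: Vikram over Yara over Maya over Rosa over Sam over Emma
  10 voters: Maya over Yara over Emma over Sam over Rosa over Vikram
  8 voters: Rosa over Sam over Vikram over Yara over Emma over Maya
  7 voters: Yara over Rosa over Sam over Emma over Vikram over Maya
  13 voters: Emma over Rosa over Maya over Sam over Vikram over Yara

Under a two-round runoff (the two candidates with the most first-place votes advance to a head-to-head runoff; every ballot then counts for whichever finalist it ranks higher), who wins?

Round 1 first-place votes: Yara 7, Rosa 8, Maya 10, Emma 13, Sam 0, Vikram 12. Emma and Vikram advance.
Runoff: Emma is ranked above Vikram on 30 ballots, Vikram above Emma on 20.

Emma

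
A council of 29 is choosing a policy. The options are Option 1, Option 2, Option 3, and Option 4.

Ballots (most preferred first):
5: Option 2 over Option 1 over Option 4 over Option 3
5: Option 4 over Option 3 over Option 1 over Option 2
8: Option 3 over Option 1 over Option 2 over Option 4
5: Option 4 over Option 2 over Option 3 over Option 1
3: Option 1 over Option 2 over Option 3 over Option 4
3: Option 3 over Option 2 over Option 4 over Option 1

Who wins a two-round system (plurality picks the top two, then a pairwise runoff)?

Option 4

Round 1 first-place votes: Option 1 3, Option 2 5, Option 3 11, Option 4 10. Option 3 and Option 4 advance.
Runoff: Option 3 is ranked above Option 4 on 14 ballots, Option 4 above Option 3 on 15.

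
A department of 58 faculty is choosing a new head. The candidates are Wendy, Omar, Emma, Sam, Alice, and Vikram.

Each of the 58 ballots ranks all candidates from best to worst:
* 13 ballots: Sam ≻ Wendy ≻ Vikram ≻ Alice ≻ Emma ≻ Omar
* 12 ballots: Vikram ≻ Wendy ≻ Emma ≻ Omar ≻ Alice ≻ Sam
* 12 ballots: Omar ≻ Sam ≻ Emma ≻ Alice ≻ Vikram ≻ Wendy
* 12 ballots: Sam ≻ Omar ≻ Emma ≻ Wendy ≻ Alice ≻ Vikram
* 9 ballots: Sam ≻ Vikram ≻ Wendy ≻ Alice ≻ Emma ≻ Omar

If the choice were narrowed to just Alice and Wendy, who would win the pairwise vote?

Wendy

Alice is ranked above Wendy on 12 ballots; Wendy above Alice on 46.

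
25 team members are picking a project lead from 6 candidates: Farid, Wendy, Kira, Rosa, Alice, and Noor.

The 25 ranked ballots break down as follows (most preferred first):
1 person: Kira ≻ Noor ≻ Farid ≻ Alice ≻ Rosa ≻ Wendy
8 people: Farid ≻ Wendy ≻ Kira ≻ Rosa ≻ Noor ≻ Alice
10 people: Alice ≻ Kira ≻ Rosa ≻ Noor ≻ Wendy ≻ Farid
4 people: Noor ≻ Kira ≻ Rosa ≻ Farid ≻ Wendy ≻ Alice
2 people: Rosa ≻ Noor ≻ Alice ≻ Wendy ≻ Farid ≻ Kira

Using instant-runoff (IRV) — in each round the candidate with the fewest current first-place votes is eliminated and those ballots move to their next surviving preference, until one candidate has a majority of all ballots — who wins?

Farid

Round 1: Farid 8, Wendy 0, Kira 1, Rosa 2, Alice 10, Noor 4. Wendy eliminated.
Round 2: Farid 8, Kira 1, Rosa 2, Alice 10, Noor 4. Kira eliminated.
Round 3: Farid 8, Rosa 2, Alice 10, Noor 5. Rosa eliminated.
Round 4: Farid 8, Alice 10, Noor 7. Noor eliminated.
Round 5: Farid 13, Alice 12. Farid has a majority (≥13).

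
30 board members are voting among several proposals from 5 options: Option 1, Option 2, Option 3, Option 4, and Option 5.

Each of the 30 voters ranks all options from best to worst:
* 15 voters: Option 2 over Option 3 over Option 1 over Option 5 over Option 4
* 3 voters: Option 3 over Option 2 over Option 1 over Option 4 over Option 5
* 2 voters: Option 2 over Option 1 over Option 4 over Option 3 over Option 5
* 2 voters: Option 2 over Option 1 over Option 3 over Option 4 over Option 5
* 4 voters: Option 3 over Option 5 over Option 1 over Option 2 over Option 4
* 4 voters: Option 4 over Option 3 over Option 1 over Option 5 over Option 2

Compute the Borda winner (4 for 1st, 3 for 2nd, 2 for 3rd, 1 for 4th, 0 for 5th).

Option 1: 15×2 + 3×2 + 2×3 + 2×3 + 4×2 + 4×2 = 64
Option 2: 15×4 + 3×3 + 2×4 + 2×4 + 4×1 + 4×0 = 89
Option 3: 15×3 + 3×4 + 2×1 + 2×2 + 4×4 + 4×3 = 91
Option 4: 15×0 + 3×1 + 2×2 + 2×1 + 4×0 + 4×4 = 25
Option 5: 15×1 + 3×0 + 2×0 + 2×0 + 4×3 + 4×1 = 31

Option 3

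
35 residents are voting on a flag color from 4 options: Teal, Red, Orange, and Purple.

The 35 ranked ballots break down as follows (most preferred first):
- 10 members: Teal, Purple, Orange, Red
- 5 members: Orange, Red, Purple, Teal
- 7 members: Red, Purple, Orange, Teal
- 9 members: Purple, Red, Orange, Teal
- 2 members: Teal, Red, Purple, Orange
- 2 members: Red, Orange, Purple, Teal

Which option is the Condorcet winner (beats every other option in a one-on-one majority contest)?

Purple vs Teal: 23–12
Purple vs Red: 19–16
Purple vs Orange: 28–7
Purple beats every other option.

Purple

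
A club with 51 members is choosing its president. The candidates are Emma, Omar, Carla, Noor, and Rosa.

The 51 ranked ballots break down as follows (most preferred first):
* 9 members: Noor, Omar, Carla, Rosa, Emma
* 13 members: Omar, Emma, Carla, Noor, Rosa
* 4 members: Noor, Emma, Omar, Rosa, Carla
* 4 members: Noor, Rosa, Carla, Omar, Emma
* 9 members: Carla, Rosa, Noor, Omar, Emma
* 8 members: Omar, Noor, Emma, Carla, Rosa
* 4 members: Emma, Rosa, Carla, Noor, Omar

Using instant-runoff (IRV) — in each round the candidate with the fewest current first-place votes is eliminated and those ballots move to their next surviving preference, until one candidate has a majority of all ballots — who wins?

Noor

Round 1: Emma 4, Omar 21, Carla 9, Noor 17, Rosa 0. Rosa eliminated.
Round 2: Emma 4, Omar 21, Carla 9, Noor 17. Emma eliminated.
Round 3: Omar 21, Carla 13, Noor 17. Carla eliminated.
Round 4: Omar 21, Noor 30. Noor has a majority (≥26).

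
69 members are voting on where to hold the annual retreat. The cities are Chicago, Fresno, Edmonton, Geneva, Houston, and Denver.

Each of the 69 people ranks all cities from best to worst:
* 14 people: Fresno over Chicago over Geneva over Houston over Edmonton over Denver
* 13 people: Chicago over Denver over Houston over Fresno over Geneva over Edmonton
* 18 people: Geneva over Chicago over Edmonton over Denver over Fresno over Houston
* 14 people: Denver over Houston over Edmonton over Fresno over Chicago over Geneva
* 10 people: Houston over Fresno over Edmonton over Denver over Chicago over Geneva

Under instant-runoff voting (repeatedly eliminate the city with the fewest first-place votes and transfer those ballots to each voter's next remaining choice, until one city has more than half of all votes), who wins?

Denver

Round 1: Chicago 13, Fresno 14, Edmonton 0, Geneva 18, Houston 10, Denver 14. Edmonton eliminated.
Round 2: Chicago 13, Fresno 14, Geneva 18, Houston 10, Denver 14. Houston eliminated.
Round 3: Chicago 13, Fresno 24, Geneva 18, Denver 14. Chicago eliminated.
Round 4: Fresno 24, Geneva 18, Denver 27. Geneva eliminated.
Round 5: Fresno 24, Denver 45. Denver has a majority (≥35).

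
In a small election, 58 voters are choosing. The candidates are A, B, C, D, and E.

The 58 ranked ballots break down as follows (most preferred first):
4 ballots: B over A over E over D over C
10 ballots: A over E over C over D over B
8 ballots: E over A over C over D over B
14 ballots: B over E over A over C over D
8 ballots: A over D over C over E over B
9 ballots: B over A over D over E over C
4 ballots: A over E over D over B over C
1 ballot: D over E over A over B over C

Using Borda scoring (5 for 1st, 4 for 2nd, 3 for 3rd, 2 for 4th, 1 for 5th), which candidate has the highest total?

A

A: 4×4 + 10×5 + 8×4 + 14×3 + 8×5 + 9×4 + 4×5 + 1×3 = 239
B: 4×5 + 10×1 + 8×1 + 14×5 + 8×1 + 9×5 + 4×2 + 1×2 = 171
C: 4×1 + 10×3 + 8×3 + 14×2 + 8×3 + 9×1 + 4×1 + 1×1 = 124
D: 4×2 + 10×2 + 8×2 + 14×1 + 8×4 + 9×3 + 4×3 + 1×5 = 134
E: 4×3 + 10×4 + 8×5 + 14×4 + 8×2 + 9×2 + 4×4 + 1×4 = 202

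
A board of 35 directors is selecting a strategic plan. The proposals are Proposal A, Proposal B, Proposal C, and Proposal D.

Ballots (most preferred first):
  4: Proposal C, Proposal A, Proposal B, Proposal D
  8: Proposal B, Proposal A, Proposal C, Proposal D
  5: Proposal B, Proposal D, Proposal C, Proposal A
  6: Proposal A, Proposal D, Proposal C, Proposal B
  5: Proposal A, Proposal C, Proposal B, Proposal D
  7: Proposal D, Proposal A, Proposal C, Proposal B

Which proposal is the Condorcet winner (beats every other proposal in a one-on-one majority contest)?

Proposal A vs Proposal B: 22–13
Proposal A vs Proposal C: 26–9
Proposal A vs Proposal D: 23–12
Proposal A beats every other proposal.

Proposal A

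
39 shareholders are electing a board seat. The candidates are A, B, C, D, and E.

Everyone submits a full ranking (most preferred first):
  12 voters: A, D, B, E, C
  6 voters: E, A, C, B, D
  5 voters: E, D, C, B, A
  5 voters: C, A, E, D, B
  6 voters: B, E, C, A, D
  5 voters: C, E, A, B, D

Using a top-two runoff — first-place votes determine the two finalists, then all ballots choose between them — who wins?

Round 1 first-place votes: A 12, B 6, C 10, D 0, E 11. A and E advance.
Runoff: A is ranked above E on 17 ballots, E above A on 22.

E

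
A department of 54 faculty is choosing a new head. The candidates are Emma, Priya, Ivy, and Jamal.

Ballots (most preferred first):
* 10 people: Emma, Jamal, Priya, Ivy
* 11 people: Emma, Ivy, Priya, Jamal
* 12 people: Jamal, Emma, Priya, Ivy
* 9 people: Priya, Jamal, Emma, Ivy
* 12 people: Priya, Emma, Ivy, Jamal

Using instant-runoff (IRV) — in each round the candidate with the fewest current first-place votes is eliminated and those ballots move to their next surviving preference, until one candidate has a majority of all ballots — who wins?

Emma

Round 1: Emma 21, Priya 21, Ivy 0, Jamal 12. Ivy eliminated.
Round 2: Emma 21, Priya 21, Jamal 12. Jamal eliminated.
Round 3: Emma 33, Priya 21. Emma has a majority (≥28).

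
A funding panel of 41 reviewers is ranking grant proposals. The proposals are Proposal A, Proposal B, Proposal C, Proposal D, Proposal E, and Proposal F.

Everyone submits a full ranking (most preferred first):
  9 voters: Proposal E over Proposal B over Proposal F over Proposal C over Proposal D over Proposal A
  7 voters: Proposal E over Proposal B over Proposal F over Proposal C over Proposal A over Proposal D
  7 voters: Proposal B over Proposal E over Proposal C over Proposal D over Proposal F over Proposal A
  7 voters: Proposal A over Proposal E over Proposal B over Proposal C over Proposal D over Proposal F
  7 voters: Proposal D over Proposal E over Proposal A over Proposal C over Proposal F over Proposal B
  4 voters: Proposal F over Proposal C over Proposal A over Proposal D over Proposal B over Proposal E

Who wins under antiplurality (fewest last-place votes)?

Proposal C

Last-place votes: Proposal A 16, Proposal B 7, Proposal C 0, Proposal D 7, Proposal E 4, Proposal F 7.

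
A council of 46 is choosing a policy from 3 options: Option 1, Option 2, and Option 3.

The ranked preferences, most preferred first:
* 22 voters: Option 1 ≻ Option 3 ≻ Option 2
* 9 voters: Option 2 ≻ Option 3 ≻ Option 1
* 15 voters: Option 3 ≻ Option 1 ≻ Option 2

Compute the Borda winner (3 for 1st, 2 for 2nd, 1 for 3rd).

Option 3

Option 1: 22×3 + 9×1 + 15×2 = 105
Option 2: 22×1 + 9×3 + 15×1 = 64
Option 3: 22×2 + 9×2 + 15×3 = 107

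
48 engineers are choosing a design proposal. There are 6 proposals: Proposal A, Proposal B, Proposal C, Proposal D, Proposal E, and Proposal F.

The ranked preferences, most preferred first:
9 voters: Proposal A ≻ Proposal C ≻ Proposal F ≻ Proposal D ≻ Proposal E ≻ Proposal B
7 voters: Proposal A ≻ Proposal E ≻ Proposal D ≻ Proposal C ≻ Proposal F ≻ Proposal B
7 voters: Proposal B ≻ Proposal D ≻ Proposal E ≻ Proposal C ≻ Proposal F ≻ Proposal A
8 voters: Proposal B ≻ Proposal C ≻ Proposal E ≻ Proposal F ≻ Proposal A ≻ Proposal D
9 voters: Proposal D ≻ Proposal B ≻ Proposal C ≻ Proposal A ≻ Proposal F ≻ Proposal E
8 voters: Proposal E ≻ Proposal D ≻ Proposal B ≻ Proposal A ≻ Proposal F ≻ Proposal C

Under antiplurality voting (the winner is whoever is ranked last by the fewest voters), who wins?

Last-place votes: Proposal A 7, Proposal B 16, Proposal C 8, Proposal D 8, Proposal E 9, Proposal F 0.

Proposal F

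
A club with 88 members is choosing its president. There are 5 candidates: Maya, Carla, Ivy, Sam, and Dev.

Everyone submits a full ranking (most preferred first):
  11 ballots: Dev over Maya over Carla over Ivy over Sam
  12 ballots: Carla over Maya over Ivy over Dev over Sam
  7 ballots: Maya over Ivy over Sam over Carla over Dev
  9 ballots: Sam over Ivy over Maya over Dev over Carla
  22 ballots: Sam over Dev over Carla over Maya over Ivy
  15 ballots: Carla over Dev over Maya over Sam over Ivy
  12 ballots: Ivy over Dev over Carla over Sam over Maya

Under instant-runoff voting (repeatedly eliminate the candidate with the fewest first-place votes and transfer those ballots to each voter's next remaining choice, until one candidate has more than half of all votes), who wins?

Round 1: Maya 7, Carla 27, Ivy 12, Sam 31, Dev 11. Maya eliminated.
Round 2: Carla 27, Ivy 19, Sam 31, Dev 11. Dev eliminated.
Round 3: Carla 38, Ivy 19, Sam 31. Ivy eliminated.
Round 4: Carla 50, Sam 38. Carla has a majority (≥45).

Carla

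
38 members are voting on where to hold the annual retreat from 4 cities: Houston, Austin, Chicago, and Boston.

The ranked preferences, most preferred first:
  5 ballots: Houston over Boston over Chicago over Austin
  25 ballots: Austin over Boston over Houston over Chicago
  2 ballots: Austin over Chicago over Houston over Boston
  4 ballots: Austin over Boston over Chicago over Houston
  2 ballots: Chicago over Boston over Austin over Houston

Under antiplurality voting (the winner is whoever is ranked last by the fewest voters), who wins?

Last-place votes: Houston 6, Austin 5, Chicago 25, Boston 2.

Boston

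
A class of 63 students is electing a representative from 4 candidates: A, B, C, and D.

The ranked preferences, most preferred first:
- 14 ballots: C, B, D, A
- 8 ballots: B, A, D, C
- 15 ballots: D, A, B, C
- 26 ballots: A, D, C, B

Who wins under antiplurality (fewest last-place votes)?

Last-place votes: A 14, B 26, C 23, D 0.

D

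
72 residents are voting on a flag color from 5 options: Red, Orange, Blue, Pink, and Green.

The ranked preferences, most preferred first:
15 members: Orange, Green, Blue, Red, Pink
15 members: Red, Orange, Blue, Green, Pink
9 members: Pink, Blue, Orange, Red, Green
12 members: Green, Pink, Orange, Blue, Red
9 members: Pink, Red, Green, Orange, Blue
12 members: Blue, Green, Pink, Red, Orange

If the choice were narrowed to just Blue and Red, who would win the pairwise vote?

Blue

Blue is ranked above Red on 48 ballots; Red above Blue on 24.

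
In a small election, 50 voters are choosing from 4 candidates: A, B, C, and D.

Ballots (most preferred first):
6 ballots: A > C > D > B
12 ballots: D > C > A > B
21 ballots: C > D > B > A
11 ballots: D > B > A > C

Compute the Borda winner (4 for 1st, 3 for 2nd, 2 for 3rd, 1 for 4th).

A: 6×4 + 12×2 + 21×1 + 11×2 = 91
B: 6×1 + 12×1 + 21×2 + 11×3 = 93
C: 6×3 + 12×3 + 21×4 + 11×1 = 149
D: 6×2 + 12×4 + 21×3 + 11×4 = 167

D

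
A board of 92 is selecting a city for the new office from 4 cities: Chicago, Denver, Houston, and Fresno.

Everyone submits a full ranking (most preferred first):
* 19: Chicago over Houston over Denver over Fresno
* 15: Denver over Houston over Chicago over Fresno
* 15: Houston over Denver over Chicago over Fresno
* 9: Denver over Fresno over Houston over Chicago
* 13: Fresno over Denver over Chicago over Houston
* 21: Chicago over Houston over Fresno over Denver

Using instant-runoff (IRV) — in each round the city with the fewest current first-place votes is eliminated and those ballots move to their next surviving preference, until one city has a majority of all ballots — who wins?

Round 1: Chicago 40, Denver 24, Houston 15, Fresno 13. Fresno eliminated.
Round 2: Chicago 40, Denver 37, Houston 15. Houston eliminated.
Round 3: Chicago 40, Denver 52. Denver has a majority (≥47).

Denver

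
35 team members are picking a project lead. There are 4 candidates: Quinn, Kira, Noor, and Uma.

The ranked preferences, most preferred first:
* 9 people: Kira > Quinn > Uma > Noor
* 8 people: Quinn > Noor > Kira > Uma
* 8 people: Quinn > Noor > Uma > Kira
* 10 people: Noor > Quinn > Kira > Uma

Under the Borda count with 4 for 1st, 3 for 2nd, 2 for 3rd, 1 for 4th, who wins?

Quinn

Quinn: 9×3 + 8×4 + 8×4 + 10×3 = 121
Kira: 9×4 + 8×2 + 8×1 + 10×2 = 80
Noor: 9×1 + 8×3 + 8×3 + 10×4 = 97
Uma: 9×2 + 8×1 + 8×2 + 10×1 = 52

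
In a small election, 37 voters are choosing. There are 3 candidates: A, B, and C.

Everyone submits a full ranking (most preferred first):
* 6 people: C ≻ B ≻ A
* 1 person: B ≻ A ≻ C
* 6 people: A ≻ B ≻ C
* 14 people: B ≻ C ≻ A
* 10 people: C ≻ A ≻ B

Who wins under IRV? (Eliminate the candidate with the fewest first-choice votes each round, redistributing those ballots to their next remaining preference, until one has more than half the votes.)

Round 1: A 6, B 15, C 16. A eliminated.
Round 2: B 21, C 16. B has a majority (≥19).

B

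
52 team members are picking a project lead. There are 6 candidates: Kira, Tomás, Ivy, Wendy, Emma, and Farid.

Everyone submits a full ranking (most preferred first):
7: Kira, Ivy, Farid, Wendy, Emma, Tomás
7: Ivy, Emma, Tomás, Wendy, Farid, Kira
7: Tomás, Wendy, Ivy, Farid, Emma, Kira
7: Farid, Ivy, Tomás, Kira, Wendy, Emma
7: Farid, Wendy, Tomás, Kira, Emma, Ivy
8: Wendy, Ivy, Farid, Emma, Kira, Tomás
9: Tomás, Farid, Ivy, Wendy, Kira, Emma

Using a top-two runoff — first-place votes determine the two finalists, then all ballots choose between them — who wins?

Round 1 first-place votes: Kira 7, Tomás 16, Ivy 7, Wendy 8, Emma 0, Farid 14. Tomás and Farid advance.
Runoff: Tomás is ranked above Farid on 23 ballots, Farid above Tomás on 29.

Farid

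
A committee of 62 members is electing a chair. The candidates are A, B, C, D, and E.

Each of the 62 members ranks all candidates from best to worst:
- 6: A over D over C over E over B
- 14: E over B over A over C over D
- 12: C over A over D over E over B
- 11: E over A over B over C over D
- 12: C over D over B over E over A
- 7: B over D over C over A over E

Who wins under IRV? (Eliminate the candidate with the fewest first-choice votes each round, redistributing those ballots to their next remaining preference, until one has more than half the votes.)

C

Round 1: A 6, B 7, C 24, D 0, E 25. D eliminated.
Round 2: A 6, B 7, C 24, E 25. A eliminated.
Round 3: B 7, C 30, E 25. B eliminated.
Round 4: C 37, E 25. C has a majority (≥32).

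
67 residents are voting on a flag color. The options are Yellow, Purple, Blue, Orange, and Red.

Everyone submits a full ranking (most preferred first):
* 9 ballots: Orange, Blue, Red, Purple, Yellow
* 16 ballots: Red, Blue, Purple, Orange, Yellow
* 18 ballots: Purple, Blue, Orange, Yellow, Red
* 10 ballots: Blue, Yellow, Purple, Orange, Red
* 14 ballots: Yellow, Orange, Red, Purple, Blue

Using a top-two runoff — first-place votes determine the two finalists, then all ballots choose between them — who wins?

Red

Round 1 first-place votes: Yellow 14, Purple 18, Blue 10, Orange 9, Red 16. Purple and Red advance.
Runoff: Purple is ranked above Red on 28 ballots, Red above Purple on 39.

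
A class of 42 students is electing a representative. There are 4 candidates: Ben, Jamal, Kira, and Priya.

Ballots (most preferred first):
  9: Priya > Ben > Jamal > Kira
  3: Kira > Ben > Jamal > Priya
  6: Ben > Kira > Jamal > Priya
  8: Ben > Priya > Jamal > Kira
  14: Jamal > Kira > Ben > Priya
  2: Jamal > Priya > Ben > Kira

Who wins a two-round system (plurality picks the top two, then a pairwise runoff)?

Ben

Round 1 first-place votes: Ben 14, Jamal 16, Kira 3, Priya 9. Jamal and Ben advance.
Runoff: Jamal is ranked above Ben on 16 ballots, Ben above Jamal on 26.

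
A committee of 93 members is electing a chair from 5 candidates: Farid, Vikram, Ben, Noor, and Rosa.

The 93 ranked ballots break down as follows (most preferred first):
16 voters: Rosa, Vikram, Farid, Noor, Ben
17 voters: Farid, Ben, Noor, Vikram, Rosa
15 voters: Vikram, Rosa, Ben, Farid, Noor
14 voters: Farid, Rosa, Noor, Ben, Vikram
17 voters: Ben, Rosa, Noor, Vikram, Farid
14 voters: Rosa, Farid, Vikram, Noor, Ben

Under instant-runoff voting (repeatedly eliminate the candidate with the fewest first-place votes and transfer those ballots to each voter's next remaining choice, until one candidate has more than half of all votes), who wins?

Rosa

Round 1: Farid 31, Vikram 15, Ben 17, Noor 0, Rosa 30. Noor eliminated.
Round 2: Farid 31, Vikram 15, Ben 17, Rosa 30. Vikram eliminated.
Round 3: Farid 31, Ben 17, Rosa 45. Ben eliminated.
Round 4: Farid 31, Rosa 62. Rosa has a majority (≥47).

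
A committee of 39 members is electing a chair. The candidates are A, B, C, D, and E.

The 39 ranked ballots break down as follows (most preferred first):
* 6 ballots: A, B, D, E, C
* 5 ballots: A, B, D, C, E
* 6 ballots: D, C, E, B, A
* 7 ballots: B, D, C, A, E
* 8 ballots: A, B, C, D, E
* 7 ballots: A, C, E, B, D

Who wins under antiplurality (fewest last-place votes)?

Last-place votes: A 6, B 0, C 6, D 7, E 20.

B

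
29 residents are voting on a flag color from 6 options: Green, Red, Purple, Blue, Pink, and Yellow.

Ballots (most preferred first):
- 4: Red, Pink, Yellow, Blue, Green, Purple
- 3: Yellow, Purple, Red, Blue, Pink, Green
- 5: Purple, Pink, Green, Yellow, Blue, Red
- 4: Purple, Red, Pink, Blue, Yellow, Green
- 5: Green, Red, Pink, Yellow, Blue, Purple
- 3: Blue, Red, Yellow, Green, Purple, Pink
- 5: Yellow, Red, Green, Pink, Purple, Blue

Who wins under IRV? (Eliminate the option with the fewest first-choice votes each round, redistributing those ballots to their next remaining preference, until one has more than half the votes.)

Round 1: Green 5, Red 4, Purple 9, Blue 3, Pink 0, Yellow 8. Pink eliminated.
Round 2: Green 5, Red 4, Purple 9, Blue 3, Yellow 8. Blue eliminated.
Round 3: Green 5, Red 7, Purple 9, Yellow 8. Green eliminated.
Round 4: Red 12, Purple 9, Yellow 8. Yellow eliminated.
Round 5: Red 17, Purple 12. Red has a majority (≥15).

Red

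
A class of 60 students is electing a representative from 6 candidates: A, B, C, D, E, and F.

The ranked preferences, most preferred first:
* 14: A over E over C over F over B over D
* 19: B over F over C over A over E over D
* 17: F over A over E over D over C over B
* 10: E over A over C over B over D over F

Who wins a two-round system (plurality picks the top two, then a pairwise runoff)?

F

Round 1 first-place votes: A 14, B 19, C 0, D 0, E 10, F 17. B and F advance.
Runoff: B is ranked above F on 29 ballots, F above B on 31.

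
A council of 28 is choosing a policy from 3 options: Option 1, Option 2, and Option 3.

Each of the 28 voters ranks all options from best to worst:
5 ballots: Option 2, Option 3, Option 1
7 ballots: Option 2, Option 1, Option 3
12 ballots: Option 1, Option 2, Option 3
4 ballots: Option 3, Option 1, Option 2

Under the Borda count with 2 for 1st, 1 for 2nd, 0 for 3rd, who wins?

Option 2

Option 1: 5×0 + 7×1 + 12×2 + 4×1 = 35
Option 2: 5×2 + 7×2 + 12×1 + 4×0 = 36
Option 3: 5×1 + 7×0 + 12×0 + 4×2 = 13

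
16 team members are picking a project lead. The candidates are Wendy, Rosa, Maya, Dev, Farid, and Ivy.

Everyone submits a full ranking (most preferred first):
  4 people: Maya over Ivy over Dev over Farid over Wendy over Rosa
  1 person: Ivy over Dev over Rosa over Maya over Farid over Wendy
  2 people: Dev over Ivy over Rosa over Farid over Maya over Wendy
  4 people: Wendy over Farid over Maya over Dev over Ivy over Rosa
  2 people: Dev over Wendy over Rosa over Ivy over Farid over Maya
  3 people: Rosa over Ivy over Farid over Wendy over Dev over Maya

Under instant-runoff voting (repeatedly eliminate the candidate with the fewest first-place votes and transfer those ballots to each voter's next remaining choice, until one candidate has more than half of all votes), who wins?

Round 1: Wendy 4, Rosa 3, Maya 4, Dev 4, Farid 0, Ivy 1. Farid eliminated.
Round 2: Wendy 4, Rosa 3, Maya 4, Dev 4, Ivy 1. Ivy eliminated.
Round 3: Wendy 4, Rosa 3, Maya 4, Dev 5. Rosa eliminated.
Round 4: Wendy 7, Maya 4, Dev 5. Maya eliminated.
Round 5: Wendy 7, Dev 9. Dev has a majority (≥9).

Dev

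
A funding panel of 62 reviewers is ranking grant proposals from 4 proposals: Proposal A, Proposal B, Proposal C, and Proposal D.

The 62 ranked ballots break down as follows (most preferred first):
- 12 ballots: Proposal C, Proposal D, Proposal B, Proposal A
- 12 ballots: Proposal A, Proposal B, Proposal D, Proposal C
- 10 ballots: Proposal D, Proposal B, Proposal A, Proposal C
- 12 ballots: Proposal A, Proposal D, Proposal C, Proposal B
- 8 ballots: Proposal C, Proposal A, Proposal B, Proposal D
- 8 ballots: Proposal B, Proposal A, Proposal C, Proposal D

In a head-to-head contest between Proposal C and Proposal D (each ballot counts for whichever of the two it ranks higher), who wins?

Proposal C is ranked above Proposal D on 28 ballots; Proposal D above Proposal C on 34.

Proposal D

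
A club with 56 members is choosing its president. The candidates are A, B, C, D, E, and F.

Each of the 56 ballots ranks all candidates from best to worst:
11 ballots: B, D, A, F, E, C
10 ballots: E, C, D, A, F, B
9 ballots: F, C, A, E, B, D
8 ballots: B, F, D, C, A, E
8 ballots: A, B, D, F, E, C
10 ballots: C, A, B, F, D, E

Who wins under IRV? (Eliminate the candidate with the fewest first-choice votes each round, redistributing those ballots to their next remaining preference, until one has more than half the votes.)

Round 1: A 8, B 19, C 10, D 0, E 10, F 9. D eliminated.
Round 2: A 8, B 19, C 10, E 10, F 9. A eliminated.
Round 3: B 27, C 10, E 10, F 9. F eliminated.
Round 4: B 27, C 19, E 10. E eliminated.
Round 5: B 27, C 29. C has a majority (≥29).

C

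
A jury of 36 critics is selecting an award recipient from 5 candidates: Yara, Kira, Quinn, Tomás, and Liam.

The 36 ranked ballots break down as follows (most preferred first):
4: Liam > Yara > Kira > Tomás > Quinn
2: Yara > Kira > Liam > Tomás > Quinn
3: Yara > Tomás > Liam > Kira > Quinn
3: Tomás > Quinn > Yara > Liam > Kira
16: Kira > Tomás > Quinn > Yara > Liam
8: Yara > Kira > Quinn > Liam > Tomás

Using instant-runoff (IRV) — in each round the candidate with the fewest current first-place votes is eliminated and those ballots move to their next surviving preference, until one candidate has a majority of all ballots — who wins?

Round 1: Yara 13, Kira 16, Quinn 0, Tomás 3, Liam 4. Quinn eliminated.
Round 2: Yara 13, Kira 16, Tomás 3, Liam 4. Tomás eliminated.
Round 3: Yara 16, Kira 16, Liam 4. Liam eliminated.
Round 4: Yara 20, Kira 16. Yara has a majority (≥19).

Yara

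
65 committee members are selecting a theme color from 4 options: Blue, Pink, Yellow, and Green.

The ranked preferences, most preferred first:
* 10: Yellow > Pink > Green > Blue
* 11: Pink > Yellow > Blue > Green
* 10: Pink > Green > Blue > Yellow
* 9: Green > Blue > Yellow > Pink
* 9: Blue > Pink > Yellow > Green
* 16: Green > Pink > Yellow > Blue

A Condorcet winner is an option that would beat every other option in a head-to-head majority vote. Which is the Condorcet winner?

Pink vs Blue: 47–18
Pink vs Yellow: 46–19
Pink vs Green: 40–25
Pink beats every other option.

Pink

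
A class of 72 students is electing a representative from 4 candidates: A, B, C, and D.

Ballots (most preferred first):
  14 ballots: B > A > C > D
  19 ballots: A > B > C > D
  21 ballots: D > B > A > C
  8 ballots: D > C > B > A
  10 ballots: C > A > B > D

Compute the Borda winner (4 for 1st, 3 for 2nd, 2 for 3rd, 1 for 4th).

A: 14×3 + 19×4 + 21×2 + 8×1 + 10×3 = 198
B: 14×4 + 19×3 + 21×3 + 8×2 + 10×2 = 212
C: 14×2 + 19×2 + 21×1 + 8×3 + 10×4 = 151
D: 14×1 + 19×1 + 21×4 + 8×4 + 10×1 = 159

B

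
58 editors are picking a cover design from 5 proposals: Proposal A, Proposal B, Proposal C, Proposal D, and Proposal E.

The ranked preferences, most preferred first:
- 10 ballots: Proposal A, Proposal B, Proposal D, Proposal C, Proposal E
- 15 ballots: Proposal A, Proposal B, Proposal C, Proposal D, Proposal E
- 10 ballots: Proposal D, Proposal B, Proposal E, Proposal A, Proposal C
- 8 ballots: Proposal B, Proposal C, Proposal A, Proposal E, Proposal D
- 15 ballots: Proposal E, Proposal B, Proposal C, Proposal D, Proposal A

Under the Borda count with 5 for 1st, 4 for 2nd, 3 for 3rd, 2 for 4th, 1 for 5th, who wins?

Proposal B

Proposal A: 10×5 + 15×5 + 10×2 + 8×3 + 15×1 = 184
Proposal B: 10×4 + 15×4 + 10×4 + 8×5 + 15×4 = 240
Proposal C: 10×2 + 15×3 + 10×1 + 8×4 + 15×3 = 152
Proposal D: 10×3 + 15×2 + 10×5 + 8×1 + 15×2 = 148
Proposal E: 10×1 + 15×1 + 10×3 + 8×2 + 15×5 = 146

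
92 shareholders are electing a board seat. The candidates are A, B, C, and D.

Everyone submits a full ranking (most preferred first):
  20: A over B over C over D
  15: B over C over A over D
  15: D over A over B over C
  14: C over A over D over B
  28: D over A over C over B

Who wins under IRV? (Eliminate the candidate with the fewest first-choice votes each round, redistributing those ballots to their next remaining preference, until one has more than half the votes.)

Round 1: A 20, B 15, C 14, D 43. C eliminated.
Round 2: A 34, B 15, D 43. B eliminated.
Round 3: A 49, D 43. A has a majority (≥47).

A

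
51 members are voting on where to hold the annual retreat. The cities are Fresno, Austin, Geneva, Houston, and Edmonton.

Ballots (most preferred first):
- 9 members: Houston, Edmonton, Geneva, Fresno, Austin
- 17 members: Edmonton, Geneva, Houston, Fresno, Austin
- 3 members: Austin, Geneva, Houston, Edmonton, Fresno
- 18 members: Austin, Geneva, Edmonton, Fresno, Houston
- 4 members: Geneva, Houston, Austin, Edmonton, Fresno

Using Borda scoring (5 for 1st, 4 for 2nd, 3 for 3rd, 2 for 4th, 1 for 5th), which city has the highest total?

Fresno: 9×2 + 17×2 + 3×1 + 18×2 + 4×1 = 95
Austin: 9×1 + 17×1 + 3×5 + 18×5 + 4×3 = 143
Geneva: 9×3 + 17×4 + 3×4 + 18×4 + 4×5 = 199
Houston: 9×5 + 17×3 + 3×3 + 18×1 + 4×4 = 139
Edmonton: 9×4 + 17×5 + 3×2 + 18×3 + 4×2 = 189

Geneva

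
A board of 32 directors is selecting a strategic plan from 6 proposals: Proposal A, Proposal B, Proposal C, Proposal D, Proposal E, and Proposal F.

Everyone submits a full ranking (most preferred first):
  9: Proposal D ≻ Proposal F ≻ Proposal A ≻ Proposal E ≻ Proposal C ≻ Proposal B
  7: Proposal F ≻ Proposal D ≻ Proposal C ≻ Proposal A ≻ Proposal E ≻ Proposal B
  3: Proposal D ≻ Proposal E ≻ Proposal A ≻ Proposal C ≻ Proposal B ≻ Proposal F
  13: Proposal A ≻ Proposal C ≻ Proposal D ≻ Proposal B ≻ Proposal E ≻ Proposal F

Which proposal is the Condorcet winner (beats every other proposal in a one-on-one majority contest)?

Proposal D

Proposal D vs Proposal A: 19–13
Proposal D vs Proposal B: 32–0
Proposal D vs Proposal C: 19–13
Proposal D vs Proposal E: 32–0
Proposal D vs Proposal F: 25–7
Proposal D beats every other proposal.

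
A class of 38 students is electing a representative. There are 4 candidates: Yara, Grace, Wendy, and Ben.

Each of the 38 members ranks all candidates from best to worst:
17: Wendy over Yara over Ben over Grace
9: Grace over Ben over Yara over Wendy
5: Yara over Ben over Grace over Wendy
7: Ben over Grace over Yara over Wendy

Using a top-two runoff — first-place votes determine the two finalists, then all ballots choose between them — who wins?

Grace

Round 1 first-place votes: Yara 5, Grace 9, Wendy 17, Ben 7. Wendy and Grace advance.
Runoff: Wendy is ranked above Grace on 17 ballots, Grace above Wendy on 21.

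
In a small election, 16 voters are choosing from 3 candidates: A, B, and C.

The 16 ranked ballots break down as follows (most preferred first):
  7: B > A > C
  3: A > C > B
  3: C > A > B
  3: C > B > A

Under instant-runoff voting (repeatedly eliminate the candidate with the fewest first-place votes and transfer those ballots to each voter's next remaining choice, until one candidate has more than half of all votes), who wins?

C

Round 1: A 3, B 7, C 6. A eliminated.
Round 2: B 7, C 9. C has a majority (≥9).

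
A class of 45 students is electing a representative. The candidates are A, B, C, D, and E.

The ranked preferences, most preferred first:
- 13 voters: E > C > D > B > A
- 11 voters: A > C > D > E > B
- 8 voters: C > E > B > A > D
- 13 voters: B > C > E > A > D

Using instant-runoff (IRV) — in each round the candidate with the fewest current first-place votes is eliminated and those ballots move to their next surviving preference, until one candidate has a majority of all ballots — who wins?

Round 1: A 11, B 13, C 8, D 0, E 13. D eliminated.
Round 2: A 11, B 13, C 8, E 13. C eliminated.
Round 3: A 11, B 13, E 21. A eliminated.
Round 4: B 13, E 32. E has a majority (≥23).

E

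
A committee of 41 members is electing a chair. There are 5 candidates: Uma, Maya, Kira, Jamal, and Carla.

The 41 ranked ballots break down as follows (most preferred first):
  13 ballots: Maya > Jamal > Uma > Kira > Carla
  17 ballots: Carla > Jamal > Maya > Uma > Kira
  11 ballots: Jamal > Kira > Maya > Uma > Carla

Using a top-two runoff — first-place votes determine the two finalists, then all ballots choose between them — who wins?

Maya

Round 1 first-place votes: Uma 0, Maya 13, Kira 0, Jamal 11, Carla 17. Carla and Maya advance.
Runoff: Carla is ranked above Maya on 17 ballots, Maya above Carla on 24.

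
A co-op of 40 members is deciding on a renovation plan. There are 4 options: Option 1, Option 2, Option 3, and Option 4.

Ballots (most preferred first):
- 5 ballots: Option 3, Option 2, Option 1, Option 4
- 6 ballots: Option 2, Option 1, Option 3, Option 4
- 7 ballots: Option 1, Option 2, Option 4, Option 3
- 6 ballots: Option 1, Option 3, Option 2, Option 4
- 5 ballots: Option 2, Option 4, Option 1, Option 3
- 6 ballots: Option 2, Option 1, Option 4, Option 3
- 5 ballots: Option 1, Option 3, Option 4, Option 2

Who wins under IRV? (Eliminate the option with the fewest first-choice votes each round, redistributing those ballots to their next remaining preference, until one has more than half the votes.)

Round 1: Option 1 18, Option 2 17, Option 3 5, Option 4 0. Option 4 eliminated.
Round 2: Option 1 18, Option 2 17, Option 3 5. Option 3 eliminated.
Round 3: Option 1 18, Option 2 22. Option 2 has a majority (≥21).

Option 2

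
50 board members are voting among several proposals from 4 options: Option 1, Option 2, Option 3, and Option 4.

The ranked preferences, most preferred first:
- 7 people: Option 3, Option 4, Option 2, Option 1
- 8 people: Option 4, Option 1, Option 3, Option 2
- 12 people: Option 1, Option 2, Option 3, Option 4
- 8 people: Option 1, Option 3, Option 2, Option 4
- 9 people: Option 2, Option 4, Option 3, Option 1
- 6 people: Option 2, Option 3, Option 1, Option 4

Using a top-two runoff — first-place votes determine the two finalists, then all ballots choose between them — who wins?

Option 1

Round 1 first-place votes: Option 1 20, Option 2 15, Option 3 7, Option 4 8. Option 1 and Option 2 advance.
Runoff: Option 1 is ranked above Option 2 on 28 ballots, Option 2 above Option 1 on 22.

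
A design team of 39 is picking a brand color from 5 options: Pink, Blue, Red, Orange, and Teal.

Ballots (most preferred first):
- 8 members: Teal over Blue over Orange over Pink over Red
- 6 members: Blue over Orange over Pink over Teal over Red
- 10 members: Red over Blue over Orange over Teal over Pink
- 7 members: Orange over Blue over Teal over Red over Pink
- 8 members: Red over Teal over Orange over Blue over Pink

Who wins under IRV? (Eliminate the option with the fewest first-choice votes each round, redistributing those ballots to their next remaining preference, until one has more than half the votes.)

Orange

Round 1: Pink 0, Blue 6, Red 18, Orange 7, Teal 8. Pink eliminated.
Round 2: Blue 6, Red 18, Orange 7, Teal 8. Blue eliminated.
Round 3: Red 18, Orange 13, Teal 8. Teal eliminated.
Round 4: Red 18, Orange 21. Orange has a majority (≥20).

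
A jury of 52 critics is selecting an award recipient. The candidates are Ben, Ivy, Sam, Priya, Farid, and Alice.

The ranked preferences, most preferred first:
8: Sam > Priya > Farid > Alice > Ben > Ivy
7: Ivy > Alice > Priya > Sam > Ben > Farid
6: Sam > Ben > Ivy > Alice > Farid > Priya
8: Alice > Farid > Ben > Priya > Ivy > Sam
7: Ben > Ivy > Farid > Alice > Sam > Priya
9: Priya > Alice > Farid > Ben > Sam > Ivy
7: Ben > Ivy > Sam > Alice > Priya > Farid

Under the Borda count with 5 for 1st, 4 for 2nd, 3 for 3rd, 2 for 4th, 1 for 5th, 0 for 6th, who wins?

Alice

Ben: 8×1 + 7×1 + 6×4 + 8×3 + 7×5 + 9×2 + 7×5 = 151
Ivy: 8×0 + 7×5 + 6×3 + 8×1 + 7×4 + 9×0 + 7×4 = 117
Sam: 8×5 + 7×2 + 6×5 + 8×0 + 7×1 + 9×1 + 7×3 = 121
Priya: 8×4 + 7×3 + 6×0 + 8×2 + 7×0 + 9×5 + 7×1 = 121
Farid: 8×3 + 7×0 + 6×1 + 8×4 + 7×3 + 9×3 + 7×0 = 110
Alice: 8×2 + 7×4 + 6×2 + 8×5 + 7×2 + 9×4 + 7×2 = 160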